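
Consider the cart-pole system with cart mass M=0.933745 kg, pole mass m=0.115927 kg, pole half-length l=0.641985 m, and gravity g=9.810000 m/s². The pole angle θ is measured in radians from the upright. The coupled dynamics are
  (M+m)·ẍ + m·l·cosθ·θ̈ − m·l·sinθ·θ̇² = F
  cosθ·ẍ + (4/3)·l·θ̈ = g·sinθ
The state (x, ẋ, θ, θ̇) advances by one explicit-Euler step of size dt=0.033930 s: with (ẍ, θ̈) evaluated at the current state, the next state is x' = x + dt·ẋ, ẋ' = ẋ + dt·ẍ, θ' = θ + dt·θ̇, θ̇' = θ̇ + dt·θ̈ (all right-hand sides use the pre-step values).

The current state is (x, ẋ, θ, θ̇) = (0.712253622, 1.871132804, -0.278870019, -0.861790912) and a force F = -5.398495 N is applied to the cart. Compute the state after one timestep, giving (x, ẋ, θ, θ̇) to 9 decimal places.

(0.775741158, 1.689531714, -0.308110585, -0.764871647)

sinθ=-0.275269498, cosθ=0.961367101
temp = (F + m·l·θ̇²·sinθ)/(M+m) = (-5.398495 + -0.015214980)/1.049672 = -5.157525379
θ̈ = (g·sinθ − cosθ·temp)/(l·(4/3 − m·cos²θ/(M+m))) = 2.856447534
ẍ = temp − m·l·θ̈·cosθ/(M+m) = -5.352227810
Euler: x'=0.712253622+0.033930·1.871132804=0.775741158, ẋ'=1.871132804+0.033930·-5.352227810=1.689531714
       θ'=-0.278870019+0.033930·-0.861790912=-0.308110585, θ̇'=-0.861790912+0.033930·2.856447534=-0.764871647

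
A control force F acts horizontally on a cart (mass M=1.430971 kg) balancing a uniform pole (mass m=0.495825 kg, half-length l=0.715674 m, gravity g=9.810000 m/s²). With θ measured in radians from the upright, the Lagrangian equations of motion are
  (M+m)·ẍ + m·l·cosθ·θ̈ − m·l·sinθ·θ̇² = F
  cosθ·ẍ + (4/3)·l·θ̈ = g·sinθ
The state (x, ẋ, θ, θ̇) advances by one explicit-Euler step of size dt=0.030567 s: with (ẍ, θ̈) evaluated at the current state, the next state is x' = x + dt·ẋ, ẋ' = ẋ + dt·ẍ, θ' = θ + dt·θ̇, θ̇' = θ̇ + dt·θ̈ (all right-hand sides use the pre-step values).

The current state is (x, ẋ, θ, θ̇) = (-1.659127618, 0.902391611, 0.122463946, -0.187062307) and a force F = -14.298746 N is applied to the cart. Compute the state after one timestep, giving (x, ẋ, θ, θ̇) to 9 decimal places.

(-1.631544214, 0.613670082, 0.116746012, 0.151628693)

sinθ=0.122158068, cosθ=0.992510658
temp = (F + m·l·θ̇²·sinθ)/(M+m) = (-14.298746 + 0.001516835)/1.926796 = -7.420209075
θ̈ = (g·sinθ − cosθ·temp)/(l·(4/3 − m·cos²θ/(M+m))) = 11.080282652
ẍ = temp − m·l·θ̈·cosθ/(M+m) = -9.445530433
Euler: x'=-1.659127618+0.030567·0.902391611=-1.631544214, ẋ'=0.902391611+0.030567·-9.445530433=0.613670082
       θ'=0.122463946+0.030567·-0.187062307=0.116746012, θ̇'=-0.187062307+0.030567·11.080282652=0.151628693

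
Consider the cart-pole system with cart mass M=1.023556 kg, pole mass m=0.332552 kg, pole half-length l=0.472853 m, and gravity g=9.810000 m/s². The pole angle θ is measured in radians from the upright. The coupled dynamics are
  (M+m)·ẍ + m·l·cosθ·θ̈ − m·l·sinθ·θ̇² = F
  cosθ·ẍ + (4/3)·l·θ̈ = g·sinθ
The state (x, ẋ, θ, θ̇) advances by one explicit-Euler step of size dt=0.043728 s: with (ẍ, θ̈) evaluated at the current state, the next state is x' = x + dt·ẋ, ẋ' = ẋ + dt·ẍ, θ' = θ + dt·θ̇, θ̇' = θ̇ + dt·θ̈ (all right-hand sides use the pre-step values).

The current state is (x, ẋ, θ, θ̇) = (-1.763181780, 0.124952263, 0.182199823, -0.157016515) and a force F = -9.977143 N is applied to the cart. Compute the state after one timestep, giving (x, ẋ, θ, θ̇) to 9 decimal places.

(-1.757717867, -0.283445084, 0.175333805, 0.603310988)

sinθ=0.181193420, cosθ=0.983447479
temp = (F + m·l·θ̇²·sinθ)/(M+m) = (-9.977143 + 0.000702455)/1.356108 = -7.356671109
θ̈ = (g·sinθ − cosθ·temp)/(l·(4/3 − m·cos²θ/(M+m))) = 17.387657866
ẍ = temp − m·l·θ̈·cosθ/(M+m) = -9.339492942
Euler: x'=-1.763181780+0.043728·0.124952263=-1.757717867, ẋ'=0.124952263+0.043728·-9.339492942=-0.283445084
       θ'=0.182199823+0.043728·-0.157016515=0.175333805, θ̇'=-0.157016515+0.043728·17.387657866=0.603310988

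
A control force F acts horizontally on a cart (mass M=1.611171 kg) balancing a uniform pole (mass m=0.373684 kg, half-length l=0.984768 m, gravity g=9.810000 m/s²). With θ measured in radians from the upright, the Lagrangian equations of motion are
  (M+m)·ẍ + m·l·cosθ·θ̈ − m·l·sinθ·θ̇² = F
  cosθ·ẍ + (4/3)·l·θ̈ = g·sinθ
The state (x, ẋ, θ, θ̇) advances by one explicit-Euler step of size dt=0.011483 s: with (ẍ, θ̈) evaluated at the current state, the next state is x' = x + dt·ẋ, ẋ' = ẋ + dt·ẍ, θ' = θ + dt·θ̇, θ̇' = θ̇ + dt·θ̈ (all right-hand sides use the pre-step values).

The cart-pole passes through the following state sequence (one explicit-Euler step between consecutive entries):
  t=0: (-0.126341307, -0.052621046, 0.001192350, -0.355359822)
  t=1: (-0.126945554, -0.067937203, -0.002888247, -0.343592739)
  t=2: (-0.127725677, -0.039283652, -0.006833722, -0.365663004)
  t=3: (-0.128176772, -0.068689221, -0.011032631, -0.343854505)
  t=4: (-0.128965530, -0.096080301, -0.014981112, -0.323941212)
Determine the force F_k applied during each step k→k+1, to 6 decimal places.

step 0→1:
  ẍ = (ẋ'−ẋ)/dt = (-0.067937203−-0.052621046)/0.011483 = -1.333811
  θ̈ = (θ̇'−θ̇)/dt = (-0.343592739−-0.355359822)/0.011483 = 1.024739
  sinθ=0.001192, cosθ=0.999999
  F = (M+m)·ẍ + m·l·cosθ·θ̈ − m·l·sinθ·θ̇² = -2.647422 + 0.377096 − 0.000055 = -2.270382
step 1→2:
  ẍ = (ẋ'−ẋ)/dt = (-0.039283652−-0.067937203)/0.011483 = 2.495302
  θ̈ = (θ̇'−θ̇)/dt = (-0.365663004−-0.343592739)/0.011483 = -1.921995
  sinθ=-0.002888, cosθ=0.999996
  F = (M+m)·ẍ + m·l·cosθ·θ̈ − m·l·sinθ·θ̇² = 4.952812 + -0.707276 − -0.000125 = 4.245662
step 2→3:
  ẍ = (ẋ'−ẋ)/dt = (-0.068689221−-0.039283652)/0.011483 = -2.560792
  θ̈ = (θ̇'−θ̇)/dt = (-0.343854505−-0.365663004)/0.011483 = 1.899199
  sinθ=-0.006834, cosθ=0.999977
  F = (M+m)·ẍ + m·l·cosθ·θ̈ − m·l·sinθ·θ̇² = -5.082800 + 0.698874 − -0.000336 = -4.383590
step 3→4:
  ẍ = (ẋ'−ẋ)/dt = (-0.096080301−-0.068689221)/0.011483 = -2.385359
  θ̈ = (θ̇'−θ̇)/dt = (-0.323941212−-0.343854505)/0.011483 = 1.734154
  sinθ=-0.011032, cosθ=0.999939
  F = (M+m)·ẍ + m·l·cosθ·θ̈ − m·l·sinθ·θ̇² = -4.734592 + 0.638116 − -0.000480 = -4.095996

F_0 = -2.270382 N
F_1 = 4.245662 N
F_2 = -4.383590 N
F_3 = -4.095996 N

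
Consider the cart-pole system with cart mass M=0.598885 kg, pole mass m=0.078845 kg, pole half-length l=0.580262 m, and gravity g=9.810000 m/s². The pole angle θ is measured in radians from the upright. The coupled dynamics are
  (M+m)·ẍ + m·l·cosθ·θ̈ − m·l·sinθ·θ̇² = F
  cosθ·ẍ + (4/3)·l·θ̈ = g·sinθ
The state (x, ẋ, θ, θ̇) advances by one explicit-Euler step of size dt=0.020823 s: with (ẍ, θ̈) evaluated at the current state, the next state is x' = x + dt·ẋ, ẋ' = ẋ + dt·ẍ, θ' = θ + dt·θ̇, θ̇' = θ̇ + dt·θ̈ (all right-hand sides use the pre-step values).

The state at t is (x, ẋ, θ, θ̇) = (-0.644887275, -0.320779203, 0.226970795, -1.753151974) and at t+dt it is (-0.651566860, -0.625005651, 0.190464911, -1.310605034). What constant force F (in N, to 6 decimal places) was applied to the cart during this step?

ẍ = (ẋ'−ẋ)/dt = (-0.625005651−-0.320779203)/0.020823 = -14.610116
θ̈ = (θ̇'−θ̇)/dt = (-1.310605034−-1.753151974)/0.020823 = 21.252795
sinθ=0.225027, cosθ=0.974353
F = (M+m)·ẍ + m·l·cosθ·θ̈ − m·l·sinθ·θ̇² = -9.901714 + 0.947394 − 0.031643 = -8.985963

F = -8.985963 N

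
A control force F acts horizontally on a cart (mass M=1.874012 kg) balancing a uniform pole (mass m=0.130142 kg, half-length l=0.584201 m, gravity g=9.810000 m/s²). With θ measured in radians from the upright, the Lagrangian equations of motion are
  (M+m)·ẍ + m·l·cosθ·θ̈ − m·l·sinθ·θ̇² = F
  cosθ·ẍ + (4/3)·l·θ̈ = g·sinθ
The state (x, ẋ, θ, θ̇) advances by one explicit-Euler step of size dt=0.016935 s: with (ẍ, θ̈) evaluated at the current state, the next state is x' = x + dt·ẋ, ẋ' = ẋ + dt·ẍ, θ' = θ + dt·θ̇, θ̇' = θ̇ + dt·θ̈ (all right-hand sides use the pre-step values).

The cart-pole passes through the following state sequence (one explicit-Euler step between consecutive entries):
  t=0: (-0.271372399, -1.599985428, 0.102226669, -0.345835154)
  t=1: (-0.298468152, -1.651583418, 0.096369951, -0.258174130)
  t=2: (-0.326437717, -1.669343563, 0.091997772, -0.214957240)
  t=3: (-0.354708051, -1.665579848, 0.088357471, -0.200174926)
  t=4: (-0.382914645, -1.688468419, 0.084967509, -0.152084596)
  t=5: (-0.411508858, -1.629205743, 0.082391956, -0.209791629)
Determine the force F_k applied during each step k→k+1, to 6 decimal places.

step 0→1:
  ẍ = (ẋ'−ẋ)/dt = (-1.651583418−-1.599985428)/0.016935 = -3.046826
  θ̈ = (θ̇'−θ̇)/dt = (-0.258174130−-0.345835154)/0.016935 = 5.176323
  sinθ=0.102049, cosθ=0.994779
  F = (M+m)·ẍ + m·l·cosθ·θ̈ − m·l·sinθ·θ̇² = -6.106308 + 0.391497 − 0.000928 = -5.715739
step 1→2:
  ẍ = (ẋ'−ẋ)/dt = (-1.669343563−-1.651583418)/0.016935 = -1.048724
  θ̈ = (θ̇'−θ̇)/dt = (-0.214957240−-0.258174130)/0.016935 = 2.551927
  sinθ=0.096221, cosθ=0.995360
  F = (M+m)·ẍ + m·l·cosθ·θ̈ − m·l·sinθ·θ̇² = -2.101805 + 0.193120 − 0.000488 = -1.909172
step 2→3:
  ẍ = (ẋ'−ẋ)/dt = (-1.665579848−-1.669343563)/0.016935 = 0.222245
  θ̈ = (θ̇'−θ̇)/dt = (-0.200174926−-0.214957240)/0.016935 = 0.872885
  sinθ=0.091868, cosθ=0.995771
  F = (M+m)·ẍ + m·l·cosθ·θ̈ − m·l·sinθ·θ̇² = 0.445413 + 0.066084 − 0.000323 = 0.511174
step 3→4:
  ẍ = (ẋ'−ẋ)/dt = (-1.688468419−-1.665579848)/0.016935 = -1.351554
  θ̈ = (θ̇'−θ̇)/dt = (-0.152084596−-0.200174926)/0.016935 = 2.839701
  sinθ=0.088243, cosθ=0.996099
  F = (M+m)·ẍ + m·l·cosθ·θ̈ − m·l·sinθ·θ̇² = -2.708723 + 0.215058 − 0.000269 = -2.493934
step 4→5:
  ẍ = (ẋ'−ẋ)/dt = (-1.629205743−-1.688468419)/0.016935 = 3.499420
  θ̈ = (θ̇'−θ̇)/dt = (-0.209791629−-0.152084596)/0.016935 = -3.407560
  sinθ=0.084865, cosθ=0.996392
  F = (M+m)·ẍ + m·l·cosθ·θ̈ − m·l·sinθ·θ̇² = 7.013376 + -0.258139 − 0.000149 = 6.755088

F_0 = -5.715739 N
F_1 = -1.909172 N
F_2 = 0.511174 N
F_3 = -2.493934 N
F_4 = 6.755088 N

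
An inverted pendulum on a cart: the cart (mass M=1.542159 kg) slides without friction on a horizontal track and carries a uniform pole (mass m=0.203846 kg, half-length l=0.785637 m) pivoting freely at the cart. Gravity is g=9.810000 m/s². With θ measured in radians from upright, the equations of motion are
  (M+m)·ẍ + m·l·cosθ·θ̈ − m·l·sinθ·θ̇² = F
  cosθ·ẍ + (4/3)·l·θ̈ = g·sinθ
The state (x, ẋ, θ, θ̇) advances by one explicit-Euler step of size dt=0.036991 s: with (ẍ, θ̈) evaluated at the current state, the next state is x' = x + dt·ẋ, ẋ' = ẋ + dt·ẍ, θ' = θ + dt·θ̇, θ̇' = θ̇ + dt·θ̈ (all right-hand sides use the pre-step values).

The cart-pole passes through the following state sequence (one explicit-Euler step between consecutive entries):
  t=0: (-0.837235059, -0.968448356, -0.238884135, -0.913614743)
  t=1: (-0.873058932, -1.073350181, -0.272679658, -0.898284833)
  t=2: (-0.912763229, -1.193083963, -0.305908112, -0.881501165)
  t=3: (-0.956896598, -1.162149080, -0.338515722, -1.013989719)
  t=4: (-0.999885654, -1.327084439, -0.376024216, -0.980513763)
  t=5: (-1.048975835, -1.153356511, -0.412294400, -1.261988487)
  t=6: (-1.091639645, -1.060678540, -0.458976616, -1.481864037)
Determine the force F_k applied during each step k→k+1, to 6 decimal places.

step 0→1:
  ẍ = (ẋ'−ẋ)/dt = (-1.073350181−-0.968448356)/0.036991 = -2.835874
  θ̈ = (θ̇'−θ̇)/dt = (-0.898284833−-0.913614743)/0.036991 = 0.414423
  sinθ=-0.236619, cosθ=0.971603
  F = (M+m)·ẍ + m·l·cosθ·θ̈ − m·l·sinθ·θ̇² = -4.951451 + 0.064485 − -0.031630 = -4.855336
step 1→2:
  ẍ = (ẋ'−ẋ)/dt = (-1.193083963−-1.073350181)/0.036991 = -3.236836
  θ̈ = (θ̇'−θ̇)/dt = (-0.881501165−-0.898284833)/0.036991 = 0.453723
  sinθ=-0.269313, cosθ=0.963053
  F = (M+m)·ẍ + m·l·cosθ·θ̈ − m·l·sinθ·θ̇² = -5.651531 + 0.069979 − -0.034802 = -5.546750
step 2→3:
  ẍ = (ẋ'−ẋ)/dt = (-1.162149080−-1.193083963)/0.036991 = 0.836281
  θ̈ = (θ̇'−θ̇)/dt = (-1.013989719−-0.881501165)/0.036991 = -3.581643
  sinθ=-0.301159, cosθ=0.953574
  F = (M+m)·ẍ + m·l·cosθ·θ̈ − m·l·sinθ·θ̇² = 1.460151 + -0.546967 − -0.037477 = 0.950662
step 3→4:
  ẍ = (ẋ'−ẋ)/dt = (-1.327084439−-1.162149080)/0.036991 = -4.458797
  θ̈ = (θ̇'−θ̇)/dt = (-0.980513763−-1.013989719)/0.036991 = 0.904976
  sinθ=-0.332087, cosθ=0.943249
  F = (M+m)·ẍ + m·l·cosθ·θ̈ − m·l·sinθ·θ̇² = -7.785082 + 0.136706 − -0.054682 = -7.593694
step 4→5:
  ẍ = (ẋ'−ẋ)/dt = (-1.153356511−-1.327084439)/0.036991 = 4.696492
  θ̈ = (θ̇'−θ̇)/dt = (-1.261988487−-0.980513763)/0.036991 = -7.609276
  sinθ=-0.367225, cosθ=0.930132
  F = (M+m)·ẍ + m·l·cosθ·θ̈ − m·l·sinθ·θ̇² = 8.200098 + -1.133475 − -0.056541 = 7.123164
step 5→6:
  ẍ = (ẋ'−ẋ)/dt = (-1.060678540−-1.153356511)/0.036991 = 2.505419
  θ̈ = (θ̇'−θ̇)/dt = (-1.481864037−-1.261988487)/0.036991 = -5.944028
  sinθ=-0.400713, cosθ=0.916204
  F = (M+m)·ẍ + m·l·cosθ·θ̈ − m·l·sinθ·θ̇² = 4.374475 + -0.872162 − -0.102204 = 3.604517

F_0 = -4.855336 N
F_1 = -5.546750 N
F_2 = 0.950662 N
F_3 = -7.593694 N
F_4 = 7.123164 N
F_5 = 3.604517 N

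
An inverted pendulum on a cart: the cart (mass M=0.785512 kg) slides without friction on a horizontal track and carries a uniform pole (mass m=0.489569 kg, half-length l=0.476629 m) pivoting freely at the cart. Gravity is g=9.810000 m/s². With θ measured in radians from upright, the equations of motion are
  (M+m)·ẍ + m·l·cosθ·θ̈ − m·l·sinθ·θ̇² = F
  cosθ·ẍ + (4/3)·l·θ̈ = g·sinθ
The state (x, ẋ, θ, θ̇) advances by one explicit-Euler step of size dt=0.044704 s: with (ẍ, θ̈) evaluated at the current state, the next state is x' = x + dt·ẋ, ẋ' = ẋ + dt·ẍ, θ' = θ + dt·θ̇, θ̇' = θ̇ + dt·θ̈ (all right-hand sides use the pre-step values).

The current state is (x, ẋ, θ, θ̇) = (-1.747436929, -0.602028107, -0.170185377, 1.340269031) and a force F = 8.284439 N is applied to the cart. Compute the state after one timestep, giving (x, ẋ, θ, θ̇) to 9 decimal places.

(-1.774349993, -0.172981765, -0.110269990, 0.558021494)

sinθ=-0.169365051, cosθ=0.985553387
temp = (F + m·l·θ̇²·sinθ)/(M+m) = (8.284439 + -0.070990811)/1.275081 = 6.441510923
θ̈ = (g·sinθ − cosθ·temp)/(l·(4/3 − m·cos²θ/(M+m))) = -17.498379054
ẍ = temp − m·l·θ̈·cosθ/(M+m) = 9.597493332
Euler: x'=-1.747436929+0.044704·-0.602028107=-1.774349993, ẋ'=-0.602028107+0.044704·9.597493332=-0.172981765
       θ'=-0.170185377+0.044704·1.340269031=-0.110269990, θ̇'=1.340269031+0.044704·-17.498379054=0.558021494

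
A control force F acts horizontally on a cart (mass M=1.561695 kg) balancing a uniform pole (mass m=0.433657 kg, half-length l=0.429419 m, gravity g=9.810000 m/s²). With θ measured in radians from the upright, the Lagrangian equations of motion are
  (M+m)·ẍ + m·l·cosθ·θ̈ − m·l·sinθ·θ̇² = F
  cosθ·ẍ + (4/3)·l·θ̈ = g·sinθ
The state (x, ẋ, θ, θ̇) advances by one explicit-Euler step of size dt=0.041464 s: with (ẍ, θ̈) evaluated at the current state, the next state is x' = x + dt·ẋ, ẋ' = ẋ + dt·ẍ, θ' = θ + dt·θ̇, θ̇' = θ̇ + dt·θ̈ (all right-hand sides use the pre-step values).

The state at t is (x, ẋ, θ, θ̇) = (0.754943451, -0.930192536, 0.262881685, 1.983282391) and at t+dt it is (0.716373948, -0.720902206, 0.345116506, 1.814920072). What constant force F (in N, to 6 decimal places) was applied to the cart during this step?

F = 9.151070 N

ẍ = (ẋ'−ẋ)/dt = (-0.720902206−-0.930192536)/0.041464 = 5.047519
θ̈ = (θ̇'−θ̇)/dt = (1.814920072−1.983282391)/0.041464 = -4.060446
sinθ=0.259864, cosθ=0.965645
F = (M+m)·ẍ + m·l·cosθ·θ̈ − m·l·sinθ·θ̇² = 10.071577 + -0.730161 − 0.190346 = 9.151070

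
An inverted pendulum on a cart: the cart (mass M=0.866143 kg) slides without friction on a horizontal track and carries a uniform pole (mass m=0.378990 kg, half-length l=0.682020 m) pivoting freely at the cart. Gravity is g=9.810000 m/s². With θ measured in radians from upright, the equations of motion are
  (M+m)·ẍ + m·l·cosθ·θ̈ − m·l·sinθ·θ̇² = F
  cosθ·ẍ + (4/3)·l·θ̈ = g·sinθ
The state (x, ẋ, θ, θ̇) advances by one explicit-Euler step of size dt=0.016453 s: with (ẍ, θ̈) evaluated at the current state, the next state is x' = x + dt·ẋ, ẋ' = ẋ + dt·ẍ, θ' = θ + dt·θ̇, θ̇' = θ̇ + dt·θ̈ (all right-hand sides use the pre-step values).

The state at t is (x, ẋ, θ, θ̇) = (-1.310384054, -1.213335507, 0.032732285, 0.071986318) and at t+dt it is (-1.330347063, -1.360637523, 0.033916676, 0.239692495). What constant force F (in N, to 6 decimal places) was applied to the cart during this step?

ẍ = (ẋ'−ẋ)/dt = (-1.360637523−-1.213335507)/0.016453 = -8.952897
θ̈ = (θ̇'−θ̇)/dt = (0.239692495−0.071986318)/0.016453 = 10.193045
sinθ=0.032726, cosθ=0.999464
F = (M+m)·ẍ + m·l·cosθ·θ̈ − m·l·sinθ·θ̇² = -11.147548 + 2.633274 − 0.000044 = -8.514317

F = -8.514317 N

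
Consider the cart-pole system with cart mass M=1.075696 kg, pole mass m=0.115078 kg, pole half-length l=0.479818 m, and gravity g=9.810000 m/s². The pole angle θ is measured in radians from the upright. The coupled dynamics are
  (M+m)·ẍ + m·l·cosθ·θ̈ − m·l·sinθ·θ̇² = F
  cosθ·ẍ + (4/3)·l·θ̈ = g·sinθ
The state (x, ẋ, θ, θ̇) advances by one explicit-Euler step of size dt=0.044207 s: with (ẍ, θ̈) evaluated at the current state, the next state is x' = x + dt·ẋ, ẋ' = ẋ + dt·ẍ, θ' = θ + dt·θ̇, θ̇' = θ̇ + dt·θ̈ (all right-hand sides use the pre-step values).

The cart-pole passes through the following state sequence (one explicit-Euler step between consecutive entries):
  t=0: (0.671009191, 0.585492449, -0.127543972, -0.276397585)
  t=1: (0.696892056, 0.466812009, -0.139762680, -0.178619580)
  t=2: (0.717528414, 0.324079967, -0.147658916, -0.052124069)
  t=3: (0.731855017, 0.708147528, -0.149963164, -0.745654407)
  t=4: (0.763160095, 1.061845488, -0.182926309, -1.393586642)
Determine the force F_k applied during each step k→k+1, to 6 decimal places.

F_0 = -3.075141 N
F_1 = -3.687973 N
F_2 = 9.488566 N
F_3 = 8.731696 N

step 0→1:
  ẍ = (ẋ'−ẋ)/dt = (0.466812009−0.585492449)/0.044207 = -2.684653
  θ̈ = (θ̇'−θ̇)/dt = (-0.178619580−-0.276397585)/0.044207 = 2.211822
  sinθ=-0.127198, cosθ=0.991877
  F = (M+m)·ẍ + m·l·cosθ·θ̈ − m·l·sinθ·θ̇² = -3.196815 + 0.121137 − -0.000537 = -3.075141
step 1→2:
  ẍ = (ẋ'−ẋ)/dt = (0.324079967−0.466812009)/0.044207 = -3.228720
  θ̈ = (θ̇'−θ̇)/dt = (-0.052124069−-0.178619580)/0.044207 = 2.861436
  sinθ=-0.139308, cosθ=0.990249
  F = (M+m)·ẍ + m·l·cosθ·θ̈ − m·l·sinθ·θ̇² = -3.844676 + 0.156458 − -0.000245 = -3.687973
step 2→3:
  ẍ = (ẋ'−ẋ)/dt = (0.708147528−0.324079967)/0.044207 = 8.687935
  θ̈ = (θ̇'−θ̇)/dt = (-0.745654407−-0.052124069)/0.044207 = -15.688247
  sinθ=-0.147123, cosθ=0.989118
  F = (M+m)·ẍ + m·l·cosθ·θ̈ − m·l·sinθ·θ̇² = 10.345368 + -0.856824 − -0.000022 = 9.488566
step 3→4:
  ẍ = (ẋ'−ẋ)/dt = (1.061845488−0.708147528)/0.044207 = 8.000949
  θ̈ = (θ̇'−θ̇)/dt = (-1.393586642−-0.745654407)/0.044207 = -14.656779
  sinθ=-0.149402, cosθ=0.988777
  F = (M+m)·ẍ + m·l·cosθ·θ̈ − m·l·sinθ·θ̇² = 9.527322 + -0.800213 − -0.004587 = 8.731696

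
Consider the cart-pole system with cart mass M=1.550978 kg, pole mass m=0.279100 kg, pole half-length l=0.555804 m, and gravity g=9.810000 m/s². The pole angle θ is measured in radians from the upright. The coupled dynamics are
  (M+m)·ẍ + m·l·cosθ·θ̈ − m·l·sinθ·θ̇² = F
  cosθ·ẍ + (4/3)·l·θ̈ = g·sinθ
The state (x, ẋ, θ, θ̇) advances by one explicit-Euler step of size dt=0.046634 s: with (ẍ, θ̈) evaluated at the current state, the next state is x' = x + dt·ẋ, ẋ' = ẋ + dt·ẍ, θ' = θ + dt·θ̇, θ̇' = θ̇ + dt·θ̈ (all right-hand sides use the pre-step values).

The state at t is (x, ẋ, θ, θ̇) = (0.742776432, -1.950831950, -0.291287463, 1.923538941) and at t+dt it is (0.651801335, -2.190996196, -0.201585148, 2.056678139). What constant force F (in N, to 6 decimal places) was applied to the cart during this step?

ẍ = (ẋ'−ẋ)/dt = (-2.190996196−-1.950831950)/0.046634 = -5.149982
θ̈ = (θ̇'−θ̇)/dt = (2.056678139−1.923538941)/0.046634 = 2.854981
sinθ=-0.287186, cosθ=0.957875
F = (M+m)·ẍ + m·l·cosθ·θ̈ − m·l·sinθ·θ̇² = -9.424868 + 0.424222 − -0.164834 = -8.835812

F = -8.835812 N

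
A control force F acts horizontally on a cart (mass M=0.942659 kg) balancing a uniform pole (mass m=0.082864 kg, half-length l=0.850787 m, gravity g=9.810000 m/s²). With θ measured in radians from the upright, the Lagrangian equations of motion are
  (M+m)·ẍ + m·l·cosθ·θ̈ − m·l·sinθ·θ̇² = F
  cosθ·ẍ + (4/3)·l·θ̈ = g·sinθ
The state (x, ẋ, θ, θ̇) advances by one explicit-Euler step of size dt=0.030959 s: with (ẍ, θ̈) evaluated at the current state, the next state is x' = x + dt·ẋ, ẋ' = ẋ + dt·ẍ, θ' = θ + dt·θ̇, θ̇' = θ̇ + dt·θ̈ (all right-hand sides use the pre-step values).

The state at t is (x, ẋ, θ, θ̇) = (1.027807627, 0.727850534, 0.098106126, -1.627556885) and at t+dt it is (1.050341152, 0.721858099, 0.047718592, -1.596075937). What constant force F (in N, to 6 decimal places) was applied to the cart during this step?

ẍ = (ẋ'−ẋ)/dt = (0.721858099−0.727850534)/0.030959 = -0.193560
θ̈ = (θ̇'−θ̇)/dt = (-1.596075937−-1.627556885)/0.030959 = 1.016859
sinθ=0.097949, cosθ=0.995191
F = (M+m)·ẍ + m·l·cosθ·θ̈ − m·l·sinθ·θ̇² = -0.198501 + 0.071343 − 0.018292 = -0.145449

F = -0.145449 N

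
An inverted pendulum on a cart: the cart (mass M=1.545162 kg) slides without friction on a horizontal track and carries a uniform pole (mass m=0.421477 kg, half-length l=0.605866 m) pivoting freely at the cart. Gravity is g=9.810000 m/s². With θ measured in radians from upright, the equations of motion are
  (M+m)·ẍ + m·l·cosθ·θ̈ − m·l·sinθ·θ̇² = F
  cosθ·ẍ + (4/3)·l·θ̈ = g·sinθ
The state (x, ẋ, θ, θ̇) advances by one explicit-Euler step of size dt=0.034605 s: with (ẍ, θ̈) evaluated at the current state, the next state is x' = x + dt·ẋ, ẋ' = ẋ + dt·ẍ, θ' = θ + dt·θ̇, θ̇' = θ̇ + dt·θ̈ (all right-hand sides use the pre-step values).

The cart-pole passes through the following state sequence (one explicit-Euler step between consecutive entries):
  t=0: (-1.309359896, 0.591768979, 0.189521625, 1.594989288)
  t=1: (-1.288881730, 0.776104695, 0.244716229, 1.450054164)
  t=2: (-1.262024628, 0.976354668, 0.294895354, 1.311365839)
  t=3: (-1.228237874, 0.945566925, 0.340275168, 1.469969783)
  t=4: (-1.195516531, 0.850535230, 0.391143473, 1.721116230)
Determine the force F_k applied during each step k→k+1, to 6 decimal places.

step 0→1:
  ẍ = (ẋ'−ẋ)/dt = (0.776104695−0.591768979)/0.034605 = 5.326852
  θ̈ = (θ̇'−θ̇)/dt = (1.450054164−1.594989288)/0.034605 = -4.188271
  sinθ=0.188389, cosθ=0.982094
  F = (M+m)·ẍ + m·l·cosθ·θ̈ − m·l·sinθ·θ̇² = 10.475995 + -1.050361 − 0.122383 = 9.303251
step 1→2:
  ẍ = (ẋ'−ẋ)/dt = (0.976354668−0.776104695)/0.034605 = 5.786735
  θ̈ = (θ̇'−θ̇)/dt = (1.311365839−1.450054164)/0.034605 = -4.007754
  sinθ=0.242281, cosθ=0.970206
  F = (M+m)·ẍ + m·l·cosθ·θ̈ − m·l·sinθ·θ̇² = 11.380419 + -0.992923 − 0.130088 = 10.257408
step 2→3:
  ẍ = (ẋ'−ẋ)/dt = (0.945566925−0.976354668)/0.034605 = -0.889691
  θ̈ = (θ̇'−θ̇)/dt = (1.469969783−1.311365839)/0.034605 = 4.583267
  sinθ=0.290640, cosθ=0.956833
  F = (M+m)·ẍ + m·l·cosθ·θ̈ − m·l·sinθ·θ̇² = -1.749700 + 1.119854 − 0.127630 = -0.757476
step 3→4:
  ẍ = (ẋ'−ẋ)/dt = (0.850535230−0.945566925)/0.034605 = -2.746184
  θ̈ = (θ̇'−θ̇)/dt = (1.721116230−1.469969783)/0.034605 = 7.257519
  sinθ=0.333746, cosθ=0.942663
  F = (M+m)·ẍ + m·l·cosθ·θ̈ − m·l·sinθ·θ̇² = -5.400752 + 1.747009 − 0.184155 = -3.837899

F_0 = 9.303251 N
F_1 = 10.257408 N
F_2 = -0.757476 N
F_3 = -3.837899 N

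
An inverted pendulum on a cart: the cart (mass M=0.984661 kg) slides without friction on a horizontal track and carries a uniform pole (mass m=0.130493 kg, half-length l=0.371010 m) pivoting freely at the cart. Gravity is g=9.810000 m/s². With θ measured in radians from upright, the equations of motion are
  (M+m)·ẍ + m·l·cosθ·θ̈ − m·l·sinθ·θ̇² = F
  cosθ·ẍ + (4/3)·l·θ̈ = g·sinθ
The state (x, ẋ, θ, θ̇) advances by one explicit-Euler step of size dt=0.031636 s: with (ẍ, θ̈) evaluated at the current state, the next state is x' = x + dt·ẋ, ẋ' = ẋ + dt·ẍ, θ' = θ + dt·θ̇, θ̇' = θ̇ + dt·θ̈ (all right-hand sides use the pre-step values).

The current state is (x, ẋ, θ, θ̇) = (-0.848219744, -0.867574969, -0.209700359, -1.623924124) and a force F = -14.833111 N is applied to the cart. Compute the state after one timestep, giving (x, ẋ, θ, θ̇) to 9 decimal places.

sinθ=-0.208166832, cosθ=0.978093334
temp = (F + m·l·θ̇²·sinθ)/(M+m) = (-14.833111 + -0.026577604)/1.115154 = -13.325234545
θ̈ = (g·sinθ − cosθ·temp)/(l·(4/3 − m·cos²θ/(M+m))) = 24.255305025
ẍ = temp − m·l·θ̈·cosθ/(M+m) = -14.355205610
Euler: x'=-0.848219744+0.031636·-0.867574969=-0.875666346, ẋ'=-0.867574969+0.031636·-14.355205610=-1.321716254
       θ'=-0.209700359+0.031636·-1.623924124=-0.261074823, θ̇'=-1.623924124+0.031636·24.255305025=-0.856583294

(-0.875666346, -1.321716254, -0.261074823, -0.856583294)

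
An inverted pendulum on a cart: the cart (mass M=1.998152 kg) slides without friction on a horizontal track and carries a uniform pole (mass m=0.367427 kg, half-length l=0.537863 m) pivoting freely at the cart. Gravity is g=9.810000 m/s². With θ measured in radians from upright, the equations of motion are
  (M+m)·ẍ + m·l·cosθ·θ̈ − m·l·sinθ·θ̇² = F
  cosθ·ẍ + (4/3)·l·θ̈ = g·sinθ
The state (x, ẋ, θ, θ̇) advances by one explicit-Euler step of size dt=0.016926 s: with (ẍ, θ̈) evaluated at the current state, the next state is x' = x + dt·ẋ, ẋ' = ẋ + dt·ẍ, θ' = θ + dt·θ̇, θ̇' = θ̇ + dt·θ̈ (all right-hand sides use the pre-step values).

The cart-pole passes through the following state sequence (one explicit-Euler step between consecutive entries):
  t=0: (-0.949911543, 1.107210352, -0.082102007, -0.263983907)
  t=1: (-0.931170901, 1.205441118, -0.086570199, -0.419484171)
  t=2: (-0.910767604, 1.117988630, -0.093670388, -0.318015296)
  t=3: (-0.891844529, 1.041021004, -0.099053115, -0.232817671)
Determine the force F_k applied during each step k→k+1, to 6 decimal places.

step 0→1:
  ẍ = (ẋ'−ẋ)/dt = (1.205441118−1.107210352)/0.016926 = 5.803543
  θ̈ = (θ̇'−θ̇)/dt = (-0.419484171−-0.263983907)/0.016926 = -9.187065
  sinθ=-0.082010, cosθ=0.996632
  F = (M+m)·ẍ + m·l·cosθ·θ̈ − m·l·sinθ·θ̇² = 13.728739 + -1.809482 − -0.001129 = 11.920387
step 1→2:
  ẍ = (ẋ'−ẋ)/dt = (1.117988630−1.205441118)/0.016926 = -5.166755
  θ̈ = (θ̇'−θ̇)/dt = (-0.318015296−-0.419484171)/0.016926 = 5.994853
  sinθ=-0.086462, cosθ=0.996255
  F = (M+m)·ẍ + m·l·cosθ·θ̈ − m·l·sinθ·θ̇² = -12.222366 + 1.180298 − -0.003007 = -11.039061
step 2→3:
  ẍ = (ẋ'−ẋ)/dt = (1.041021004−1.117988630)/0.016926 = -4.547302
  θ̈ = (θ̇'−θ̇)/dt = (-0.232817671−-0.318015296)/0.016926 = 5.033536
  sinθ=-0.093533, cosθ=0.995616
  F = (M+m)·ẍ + m·l·cosθ·θ̈ − m·l·sinθ·θ̇² = -10.757001 + 0.990394 − -0.001869 = -9.764738

F_0 = 11.920387 N
F_1 = -11.039061 N
F_2 = -9.764738 N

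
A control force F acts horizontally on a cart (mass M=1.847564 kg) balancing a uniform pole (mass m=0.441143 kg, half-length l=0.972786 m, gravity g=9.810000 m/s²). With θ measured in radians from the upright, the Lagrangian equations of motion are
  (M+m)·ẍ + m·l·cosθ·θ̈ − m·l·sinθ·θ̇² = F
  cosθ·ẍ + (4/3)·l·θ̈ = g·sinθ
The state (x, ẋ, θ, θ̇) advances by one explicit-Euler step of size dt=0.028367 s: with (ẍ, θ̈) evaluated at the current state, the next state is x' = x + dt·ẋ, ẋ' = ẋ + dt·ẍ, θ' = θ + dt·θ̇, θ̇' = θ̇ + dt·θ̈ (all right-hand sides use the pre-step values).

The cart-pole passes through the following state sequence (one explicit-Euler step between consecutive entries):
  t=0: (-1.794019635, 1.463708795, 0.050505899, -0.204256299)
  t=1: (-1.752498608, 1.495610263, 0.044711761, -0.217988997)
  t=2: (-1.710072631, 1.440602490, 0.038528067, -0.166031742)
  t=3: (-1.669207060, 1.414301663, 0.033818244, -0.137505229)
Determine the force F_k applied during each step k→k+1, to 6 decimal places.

F_0 = 2.365487 N
F_1 = -3.653823 N
F_2 = -1.691229 N

step 0→1:
  ẍ = (ẋ'−ẋ)/dt = (1.495610263−1.463708795)/0.028367 = 1.124598
  θ̈ = (θ̇'−θ̇)/dt = (-0.217988997−-0.204256299)/0.028367 = -0.484108
  sinθ=0.050484, cosθ=0.998725
  F = (M+m)·ẍ + m·l·cosθ·θ̈ − m·l·sinθ·θ̇² = 2.573875 + -0.207484 − 0.000904 = 2.365487
step 1→2:
  ẍ = (ẋ'−ẋ)/dt = (1.440602490−1.495610263)/0.028367 = -1.939147
  θ̈ = (θ̇'−θ̇)/dt = (-0.166031742−-0.217988997)/0.028367 = 1.831609
  sinθ=0.044697, cosθ=0.999001
  F = (M+m)·ẍ + m·l·cosθ·θ̈ − m·l·sinθ·θ̇² = -4.438139 + 0.785227 − 0.000911 = -3.653823
step 2→3:
  ẍ = (ẋ'−ẋ)/dt = (1.414301663−1.440602490)/0.028367 = -0.927163
  θ̈ = (θ̇'−θ̇)/dt = (-0.137505229−-0.166031742)/0.028367 = 1.005623
  sinθ=0.038519, cosθ=0.999258
  F = (M+m)·ẍ + m·l·cosθ·θ̈ − m·l·sinθ·θ̇² = -2.122004 + 0.431231 − 0.000456 = -1.691229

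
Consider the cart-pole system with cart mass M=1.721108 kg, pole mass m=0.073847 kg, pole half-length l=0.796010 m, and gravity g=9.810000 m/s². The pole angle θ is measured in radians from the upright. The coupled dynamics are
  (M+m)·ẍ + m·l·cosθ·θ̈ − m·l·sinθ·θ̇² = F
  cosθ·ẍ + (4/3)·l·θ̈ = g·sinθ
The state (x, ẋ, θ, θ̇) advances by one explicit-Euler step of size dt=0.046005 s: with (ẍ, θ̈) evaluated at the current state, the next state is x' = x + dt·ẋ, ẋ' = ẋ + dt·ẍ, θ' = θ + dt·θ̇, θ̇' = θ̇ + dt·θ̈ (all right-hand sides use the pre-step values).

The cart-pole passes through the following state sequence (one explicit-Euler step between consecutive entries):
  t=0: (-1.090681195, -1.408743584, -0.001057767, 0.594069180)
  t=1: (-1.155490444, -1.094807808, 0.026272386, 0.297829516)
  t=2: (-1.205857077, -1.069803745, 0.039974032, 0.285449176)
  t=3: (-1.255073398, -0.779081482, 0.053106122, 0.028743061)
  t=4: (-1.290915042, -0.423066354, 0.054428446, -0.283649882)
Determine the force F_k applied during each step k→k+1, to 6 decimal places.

F_0 = 11.870183 N
F_1 = 0.959621 N
F_2 = 11.015035 N
F_3 = 13.491871 N

step 0→1:
  ẍ = (ẋ'−ẋ)/dt = (-1.094807808−-1.408743584)/0.046005 = 6.823949
  θ̈ = (θ̇'−θ̇)/dt = (0.297829516−0.594069180)/0.046005 = -6.439293
  sinθ=-0.001058, cosθ=0.999999
  F = (M+m)·ẍ + m·l·cosθ·θ̈ − m·l·sinθ·θ̇² = 12.248681 + -0.378520 − -0.000022 = 11.870183
step 1→2:
  ẍ = (ẋ'−ẋ)/dt = (-1.069803745−-1.094807808)/0.046005 = 0.543508
  θ̈ = (θ̇'−θ̇)/dt = (0.285449176−0.297829516)/0.046005 = -0.269109
  sinθ=0.026269, cosθ=0.999655
  F = (M+m)·ẍ + m·l·cosθ·θ̈ − m·l·sinθ·θ̇² = 0.975572 + -0.015814 − 0.000137 = 0.959621
step 2→3:
  ẍ = (ẋ'−ẋ)/dt = (-0.779081482−-1.069803745)/0.046005 = 6.319362
  θ̈ = (θ̇'−θ̇)/dt = (0.028743061−0.285449176)/0.046005 = -5.579961
  sinθ=0.039963, cosθ=0.999201
  F = (M+m)·ẍ + m·l·cosθ·θ̈ − m·l·sinθ·θ̇² = 11.342971 + -0.327745 − 0.000191 = 11.015035
step 3→4:
  ẍ = (ẋ'−ẋ)/dt = (-0.423066354−-0.779081482)/0.046005 = 7.738618
  θ̈ = (θ̇'−θ̇)/dt = (-0.283649882−0.028743061)/0.046005 = -6.790413
  sinθ=0.053081, cosθ=0.998590
  F = (M+m)·ẍ + m·l·cosθ·θ̈ − m·l·sinθ·θ̇² = 13.890471 + -0.398598 − 0.000003 = 13.491871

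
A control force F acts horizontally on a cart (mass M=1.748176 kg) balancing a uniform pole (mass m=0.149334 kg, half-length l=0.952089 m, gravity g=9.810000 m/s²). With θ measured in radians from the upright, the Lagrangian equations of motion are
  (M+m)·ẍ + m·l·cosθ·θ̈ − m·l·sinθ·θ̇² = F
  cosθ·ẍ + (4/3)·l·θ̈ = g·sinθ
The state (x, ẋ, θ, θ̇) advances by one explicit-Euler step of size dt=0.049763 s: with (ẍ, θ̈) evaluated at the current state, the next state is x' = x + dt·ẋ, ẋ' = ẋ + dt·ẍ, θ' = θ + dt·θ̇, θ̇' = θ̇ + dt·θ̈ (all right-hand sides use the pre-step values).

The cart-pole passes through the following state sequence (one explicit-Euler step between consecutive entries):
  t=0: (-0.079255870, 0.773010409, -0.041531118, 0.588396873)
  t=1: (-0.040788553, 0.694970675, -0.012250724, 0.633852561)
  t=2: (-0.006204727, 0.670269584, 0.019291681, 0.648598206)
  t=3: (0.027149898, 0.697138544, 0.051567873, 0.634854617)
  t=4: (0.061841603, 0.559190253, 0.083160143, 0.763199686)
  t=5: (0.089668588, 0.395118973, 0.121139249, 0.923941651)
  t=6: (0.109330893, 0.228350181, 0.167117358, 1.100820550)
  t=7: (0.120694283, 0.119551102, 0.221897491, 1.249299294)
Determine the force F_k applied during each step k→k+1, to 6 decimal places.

F_0 = -2.843924 N
F_1 = -0.899049 N
F_2 = 0.984125 N
F_3 = -4.896841 N
F_4 = -5.805398 N
F_5 = -5.872056 N
F_6 = -3.758958 N

step 0→1:
  ẍ = (ẋ'−ẋ)/dt = (0.694970675−0.773010409)/0.049763 = -1.568228
  θ̈ = (θ̇'−θ̇)/dt = (0.633852561−0.588396873)/0.049763 = 0.913443
  sinθ=-0.041519, cosθ=0.999138
  F = (M+m)·ẍ + m·l·cosθ·θ̈ − m·l·sinθ·θ̇² = -2.975728 + 0.129761 − -0.002044 = -2.843924
step 1→2:
  ẍ = (ẋ'−ẋ)/dt = (0.670269584−0.694970675)/0.049763 = -0.496375
  θ̈ = (θ̇'−θ̇)/dt = (0.648598206−0.633852561)/0.049763 = 0.296317
  sinθ=-0.012250, cosθ=0.999925
  F = (M+m)·ẍ + m·l·cosθ·θ̈ − m·l·sinθ·θ̇² = -0.941876 + 0.042127 − -0.000700 = -0.899049
step 2→3:
  ẍ = (ẋ'−ẋ)/dt = (0.697138544−0.670269584)/0.049763 = 0.539938
  θ̈ = (θ̇'−θ̇)/dt = (0.634854617−0.648598206)/0.049763 = -0.276181
  sinθ=0.019290, cosθ=0.999814
  F = (M+m)·ẍ + m·l·cosθ·θ̈ − m·l·sinθ·θ̇² = 1.024539 + -0.039260 − 0.001154 = 0.984125
step 3→4:
  ẍ = (ẋ'−ẋ)/dt = (0.559190253−0.697138544)/0.049763 = -2.772106
  θ̈ = (θ̇'−θ̇)/dt = (0.763199686−0.634854617)/0.049763 = 2.579126
  sinθ=0.051545, cosθ=0.998671
  F = (M+m)·ẍ + m·l·cosθ·θ̈ − m·l·sinθ·θ̇² = -5.260098 + 0.366211 − 0.002954 = -4.896841
step 4→5:
  ẍ = (ẋ'−ẋ)/dt = (0.395118973−0.559190253)/0.049763 = -3.297054
  θ̈ = (θ̇'−θ̇)/dt = (0.923941651−0.763199686)/0.049763 = 3.230150
  sinθ=0.083064, cosθ=0.996544
  F = (M+m)·ẍ + m·l·cosθ·θ̈ − m·l·sinθ·θ̇² = -6.256192 + 0.457673 − 0.006879 = -5.805398
step 5→6:
  ẍ = (ẋ'−ẋ)/dt = (0.228350181−0.395118973)/0.049763 = -3.351261
  θ̈ = (θ̇'−θ̇)/dt = (1.100820550−0.923941651)/0.049763 = 3.554426
  sinθ=0.120843, cosθ=0.992672
  F = (M+m)·ẍ + m·l·cosθ·θ̈ − m·l·sinθ·θ̇² = -6.359051 + 0.501662 − 0.014667 = -5.872056
step 6→7:
  ẍ = (ẋ'−ẋ)/dt = (0.119551102−0.228350181)/0.049763 = -2.186345
  θ̈ = (θ̇'−θ̇)/dt = (1.249299294−1.100820550)/0.049763 = 2.983718
  sinθ=0.166341, cosθ=0.986068
  F = (M+m)·ẍ + m·l·cosθ·θ̈ − m·l·sinθ·θ̇² = -4.148611 + 0.418313 − 0.028659 = -3.758958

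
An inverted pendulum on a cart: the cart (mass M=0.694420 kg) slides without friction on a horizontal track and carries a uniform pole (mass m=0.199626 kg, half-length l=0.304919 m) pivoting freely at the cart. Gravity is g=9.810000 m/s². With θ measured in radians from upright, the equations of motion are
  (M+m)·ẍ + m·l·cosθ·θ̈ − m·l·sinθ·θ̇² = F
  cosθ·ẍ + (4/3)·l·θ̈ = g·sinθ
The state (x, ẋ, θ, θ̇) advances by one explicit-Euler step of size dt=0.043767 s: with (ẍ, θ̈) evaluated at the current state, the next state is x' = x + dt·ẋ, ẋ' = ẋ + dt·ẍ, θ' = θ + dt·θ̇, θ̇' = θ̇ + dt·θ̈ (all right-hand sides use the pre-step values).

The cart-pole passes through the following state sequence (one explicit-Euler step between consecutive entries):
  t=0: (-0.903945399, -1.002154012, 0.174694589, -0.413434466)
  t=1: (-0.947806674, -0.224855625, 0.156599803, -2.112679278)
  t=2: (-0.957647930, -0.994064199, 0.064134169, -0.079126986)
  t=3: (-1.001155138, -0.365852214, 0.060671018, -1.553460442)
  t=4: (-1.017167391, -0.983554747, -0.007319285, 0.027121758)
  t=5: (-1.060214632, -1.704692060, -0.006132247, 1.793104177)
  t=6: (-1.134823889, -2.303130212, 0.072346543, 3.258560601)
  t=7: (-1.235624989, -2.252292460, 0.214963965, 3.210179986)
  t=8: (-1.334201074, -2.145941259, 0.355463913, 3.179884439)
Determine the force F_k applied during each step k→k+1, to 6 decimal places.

step 0→1:
  ẍ = (ẋ'−ẋ)/dt = (-0.224855625−-1.002154012)/0.043767 = 17.759919
  θ̈ = (θ̇'−θ̇)/dt = (-2.112679278−-0.413434466)/0.043767 = -38.824795
  sinθ=0.173807, cosθ=0.984780
  F = (M+m)·ẍ + m·l·cosθ·θ̈ − m·l·sinθ·θ̇² = 15.878185 + -2.327286 − 0.001808 = 13.549090
step 1→2:
  ẍ = (ẋ'−ẋ)/dt = (-0.994064199−-0.224855625)/0.043767 = -17.575081
  θ̈ = (θ̇'−θ̇)/dt = (-0.079126986−-2.112679278)/0.043767 = 46.463141
  sinθ=0.155961, cosθ=0.987763
  F = (M+m)·ẍ + m·l·cosθ·θ̈ − m·l·sinθ·θ̇² = -15.712931 + 2.793592 − 0.042372 = -12.961711
step 2→3:
  ẍ = (ẋ'−ẋ)/dt = (-0.365852214−-0.994064199)/0.043767 = 14.353554
  θ̈ = (θ̇'−θ̇)/dt = (-1.553460442−-0.079126986)/0.043767 = -33.685961
  sinθ=0.064090, cosθ=0.997944
  F = (M+m)·ẍ + m·l·cosθ·θ̈ − m·l·sinθ·θ̇² = 12.832737 + -2.046241 − 0.000024 = 10.786472
step 3→4:
  ẍ = (ẋ'−ẋ)/dt = (-0.983554747−-0.365852214)/0.043767 = -14.113431
  θ̈ = (θ̇'−θ̇)/dt = (0.027121758−-1.553460442)/0.043767 = 36.113560
  sinθ=0.060634, cosθ=0.998160
  F = (M+m)·ẍ + m·l·cosθ·θ̈ − m·l·sinθ·θ̇² = -12.618057 + 2.194179 − 0.008907 = -10.432784
step 4→5:
  ẍ = (ẋ'−ẋ)/dt = (-1.704692060−-0.983554747)/0.043767 = -16.476736
  θ̈ = (θ̇'−θ̇)/dt = (1.793104177−0.027121758)/0.043767 = 40.349634
  sinθ=-0.007319, cosθ=0.999973
  F = (M+m)·ẍ + m·l·cosθ·θ̈ − m·l·sinθ·θ̇² = -14.730960 + 2.456007 − -0.000000 = -12.274953
step 5→6:
  ẍ = (ẋ'−ẋ)/dt = (-2.303130212−-1.704692060)/0.043767 = -13.673273
  θ̈ = (θ̇'−θ̇)/dt = (3.258560601−1.793104177)/0.043767 = 33.483136
  sinθ=-0.006132, cosθ=0.999981
  F = (M+m)·ẍ + m·l·cosθ·θ̈ − m·l·sinθ·θ̇² = -12.224535 + 2.038072 − -0.001200 = -10.185263
step 6→7:
  ẍ = (ẋ'−ẋ)/dt = (-2.252292460−-2.303130212)/0.043767 = 1.161554
  θ̈ = (θ̇'−θ̇)/dt = (3.210179986−3.258560601)/0.043767 = -1.105413
  sinθ=0.072283, cosθ=0.997384
  F = (M+m)·ẍ + m·l·cosθ·θ̈ − m·l·sinθ·θ̇² = 1.038483 + -0.067110 − 0.046719 = 0.924654
step 7→8:
  ẍ = (ẋ'−ẋ)/dt = (-2.145941259−-2.252292460)/0.043767 = 2.429940
  θ̈ = (θ̇'−θ̇)/dt = (3.179884439−3.210179986)/0.043767 = -0.692201
  sinθ=0.213312, cosθ=0.976984
  F = (M+m)·ẍ + m·l·cosθ·θ̈ − m·l·sinθ·θ̇² = 2.172478 + -0.041164 − 0.133806 = 1.997508

F_0 = 13.549090 N
F_1 = -12.961711 N
F_2 = 10.786472 N
F_3 = -10.432784 N
F_4 = -12.274953 N
F_5 = -10.185263 N
F_6 = 0.924654 N
F_7 = 1.997508 N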